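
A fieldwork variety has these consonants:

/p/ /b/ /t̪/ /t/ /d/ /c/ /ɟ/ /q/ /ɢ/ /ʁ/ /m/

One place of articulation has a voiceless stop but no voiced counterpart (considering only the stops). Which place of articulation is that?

Voiceless: /p/ (bilabial), /t̪/ (dental), /t/ (alveolar), /c/ (palatal), /q/ (uvular).
Voiced: /b/ (bilabial), /d/ (alveolar), /ɟ/ (palatal), /ɢ/ (uvular).
Every place of articulation has a voiced member except dental, where /d̪/ would be expected.

dental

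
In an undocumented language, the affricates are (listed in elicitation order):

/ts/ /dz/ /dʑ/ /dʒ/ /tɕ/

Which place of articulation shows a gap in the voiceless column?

postalveolar

alveolar: voiceless /ts/, voiced /dz/.
postalveolar: voiceless —, voiced /dʒ/.
alveolo-palatal: voiceless /tɕ/, voiced /dʑ/.
Every place of articulation has a voiceless member except postalveolar, where /tʃ/ would be expected.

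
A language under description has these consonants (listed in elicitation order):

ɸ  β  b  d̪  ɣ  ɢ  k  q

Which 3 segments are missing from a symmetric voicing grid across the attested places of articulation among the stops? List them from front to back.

bilabial: voiceless —, voiced /b/.
dental: voiceless —, voiced /d̪/.
velar: voiceless /k/, voiced —.
uvular: voiceless /q/, voiced /ɢ/.
Gaps, from front to back: bilabial lacks voiceless (/p/); dental lacks voiceless (/t̪/); velar lacks voiced (/ɡ/).

/p/, /t̪/, /ɡ/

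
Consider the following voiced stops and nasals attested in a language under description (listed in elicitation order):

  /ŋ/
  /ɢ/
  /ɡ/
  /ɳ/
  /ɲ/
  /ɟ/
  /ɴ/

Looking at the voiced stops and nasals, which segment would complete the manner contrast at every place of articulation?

place of articulation  oral stop  nasal   
retroflex         —         ɳ       
palatal           ɟ         ɲ       
velar             ɡ         ŋ       
uvular            ɢ         ɴ       
The retroflex row has no oral stop member, so the gap is the retroflex oral stop /ɖ/.

/ɖ/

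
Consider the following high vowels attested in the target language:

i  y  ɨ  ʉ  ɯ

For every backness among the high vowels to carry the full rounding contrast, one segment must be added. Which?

/u/

front: unrounded /i/, rounded /y/.
central: unrounded /ɨ/, rounded /ʉ/.
back: unrounded /ɯ/, rounded —.
The back row has no rounded member, so the gap is the back rounded vowel /u/.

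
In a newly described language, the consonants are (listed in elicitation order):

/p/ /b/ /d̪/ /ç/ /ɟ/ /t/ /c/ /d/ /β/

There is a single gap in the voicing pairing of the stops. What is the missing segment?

/t̪/

Voiceless: /p/ (bilabial), /t/ (alveolar), /c/ (palatal).
Voiced: /b/ (bilabial), /d̪/ (dental), /d/ (alveolar), /ɟ/ (palatal).
The dental row has no voiceless member, so the gap is the voiceless dental stop /t̪/.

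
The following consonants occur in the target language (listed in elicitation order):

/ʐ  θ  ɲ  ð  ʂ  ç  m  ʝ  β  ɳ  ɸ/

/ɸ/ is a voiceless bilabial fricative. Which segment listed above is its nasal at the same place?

/m/

The nasal at the same place is a bilabial nasal — in this inventory, /m/.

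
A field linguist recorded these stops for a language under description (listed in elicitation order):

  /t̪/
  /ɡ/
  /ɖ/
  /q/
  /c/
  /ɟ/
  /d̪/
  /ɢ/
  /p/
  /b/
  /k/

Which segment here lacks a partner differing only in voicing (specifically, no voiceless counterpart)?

/ɖ/

Bilabial: /p/ ~ /b/
Dental: /t̪/ ~ /d̪/
Palatal: /c/ ~ /ɟ/
Velar: /k/ ~ /ɡ/
Uvular: /q/ ~ /ɢ/
Retroflex: only /ɖ/ (voiced); no voiceless partner.
So /ɖ/ is the unpaired segment.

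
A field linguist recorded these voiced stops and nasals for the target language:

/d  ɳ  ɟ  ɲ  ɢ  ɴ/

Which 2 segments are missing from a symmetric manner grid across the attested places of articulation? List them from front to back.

/n/, /ɖ/

alveolar: oral stop /d/, nasal —.
retroflex: oral stop —, nasal /ɳ/.
palatal: oral stop /ɟ/, nasal /ɲ/.
uvular: oral stop /ɢ/, nasal /ɴ/.
Gaps, from front to back: alveolar lacks nasal (/n/); retroflex lacks oral stop (/ɖ/).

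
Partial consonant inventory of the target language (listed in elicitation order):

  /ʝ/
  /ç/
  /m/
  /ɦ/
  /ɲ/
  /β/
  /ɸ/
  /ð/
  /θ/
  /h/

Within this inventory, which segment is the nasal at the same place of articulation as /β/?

/m/

/β/ is a voiced bilabial fricative.
The nasal at the same place is a bilabial nasal — in this inventory, /m/.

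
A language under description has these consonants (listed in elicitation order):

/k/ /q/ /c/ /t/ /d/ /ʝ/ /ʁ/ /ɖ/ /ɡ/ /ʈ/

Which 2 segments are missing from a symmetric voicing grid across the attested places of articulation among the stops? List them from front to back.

/ɟ/, /ɢ/

alveolar: voiceless /t/, voiced /d/.
retroflex: voiceless /ʈ/, voiced /ɖ/.
palatal: voiceless /c/, voiced —.
velar: voiceless /k/, voiced /ɡ/.
uvular: voiceless /q/, voiced —.
Gaps, from front to back: palatal lacks voiced (/ɟ/); uvular lacks voiced (/ɢ/).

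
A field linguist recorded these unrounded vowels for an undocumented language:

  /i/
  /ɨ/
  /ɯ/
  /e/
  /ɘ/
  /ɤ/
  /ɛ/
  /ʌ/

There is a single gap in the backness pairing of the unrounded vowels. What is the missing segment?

/ɜ/

Front: /i/ (high), /e/ (high-mid), /ɛ/ (low-mid).
Central: /ɨ/ (high), /ɘ/ (high-mid).
Back: /ɯ/ (high), /ɤ/ (high-mid), /ʌ/ (low-mid).
The low-mid row has no central member, so the gap is the low-mid central unrounded vowel /ɜ/.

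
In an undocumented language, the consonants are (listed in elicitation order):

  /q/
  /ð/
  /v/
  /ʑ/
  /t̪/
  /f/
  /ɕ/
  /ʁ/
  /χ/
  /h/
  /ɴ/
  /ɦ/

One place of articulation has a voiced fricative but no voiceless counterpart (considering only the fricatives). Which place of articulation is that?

dental

labiodental: voiceless /f/, voiced /v/.
dental: voiceless —, voiced /ð/.
alveolo-palatal: voiceless /ɕ/, voiced /ʑ/.
uvular: voiceless /χ/, voiced /ʁ/.
glottal: voiceless /h/, voiced /ɦ/.
Every place of articulation has a voiceless member except dental, where /θ/ would be expected.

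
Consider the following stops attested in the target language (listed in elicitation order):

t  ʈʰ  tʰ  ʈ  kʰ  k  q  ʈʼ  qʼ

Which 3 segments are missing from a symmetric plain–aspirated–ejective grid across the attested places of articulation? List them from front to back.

/tʼ/, /kʼ/, /qʰ/

Plain: /t/ (alveolar), /ʈ/ (retroflex), /k/ (velar), /q/ (uvular).
Aspirated: /tʰ/ (alveolar), /ʈʰ/ (retroflex), /kʰ/ (velar).
Ejective: /ʈʼ/ (retroflex), /qʼ/ (uvular).
Gaps, from front to back: alveolar lacks ejective (/tʼ/); velar lacks ejective (/kʼ/); uvular lacks aspirated (/qʰ/).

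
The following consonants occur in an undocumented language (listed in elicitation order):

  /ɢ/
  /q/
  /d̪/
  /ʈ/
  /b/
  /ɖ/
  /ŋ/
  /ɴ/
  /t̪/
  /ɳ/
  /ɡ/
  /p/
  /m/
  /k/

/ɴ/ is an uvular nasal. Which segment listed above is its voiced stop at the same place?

The voiced stop at the same place is a voiced uvular stop — in this inventory, /ɢ/.

/ɢ/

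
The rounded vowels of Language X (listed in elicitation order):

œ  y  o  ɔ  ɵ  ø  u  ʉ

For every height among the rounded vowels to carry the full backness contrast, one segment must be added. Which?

/ɞ/

height            front     central   back    
high              y         ʉ         u       
high-mid          ø         ɵ         o       
low-mid           œ         —         ɔ       
The low-mid row has no central member, so the gap is the low-mid central rounded vowel /ɞ/.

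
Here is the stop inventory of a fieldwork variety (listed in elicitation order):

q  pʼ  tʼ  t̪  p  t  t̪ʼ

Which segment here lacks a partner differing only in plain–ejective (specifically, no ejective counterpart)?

Bilabial: /p/ ~ /pʼ/
Dental: /t̪/ ~ /t̪ʼ/
Alveolar: /t/ ~ /tʼ/
Uvular: only /q/ (plain); no ejective partner.
So /q/ is the unpaired segment.

/q/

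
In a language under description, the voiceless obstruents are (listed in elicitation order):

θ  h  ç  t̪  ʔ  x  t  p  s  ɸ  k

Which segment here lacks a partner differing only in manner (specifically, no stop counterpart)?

Bilabial: /p/ ~ /ɸ/
Dental: /t̪/ ~ /θ/
Alveolar: /t/ ~ /s/
Velar: /k/ ~ /x/
Glottal: /ʔ/ ~ /h/
Palatal: only /ç/ (fricative); no stop partner.
So /ç/ is the unpaired segment.

/ç/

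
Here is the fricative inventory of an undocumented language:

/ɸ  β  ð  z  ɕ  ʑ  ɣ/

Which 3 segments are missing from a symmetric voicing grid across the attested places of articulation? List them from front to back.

bilabial: voiceless /ɸ/, voiced /β/.
dental: voiceless —, voiced /ð/.
alveolar: voiceless —, voiced /z/.
alveolo-palatal: voiceless /ɕ/, voiced /ʑ/.
velar: voiceless —, voiced /ɣ/.
Gaps, from front to back: dental lacks voiceless (/θ/); alveolar lacks voiceless (/s/); velar lacks voiceless (/x/).

/θ/, /s/, /x/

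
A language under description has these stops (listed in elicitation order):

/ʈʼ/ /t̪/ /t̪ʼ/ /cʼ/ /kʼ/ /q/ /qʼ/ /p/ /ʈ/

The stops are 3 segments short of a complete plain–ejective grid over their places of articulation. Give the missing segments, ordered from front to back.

place of articulation  plain     ejective
bilabial          p         —       
dental            t̪        t̪ʼ     
retroflex         ʈ         ʈʼ      
palatal           —         cʼ      
velar             —         kʼ      
uvular            q         qʼ      
Gaps, from front to back: bilabial lacks ejective (/pʼ/); palatal lacks plain (/c/); velar lacks plain (/k/).

/pʼ/, /c/, /k/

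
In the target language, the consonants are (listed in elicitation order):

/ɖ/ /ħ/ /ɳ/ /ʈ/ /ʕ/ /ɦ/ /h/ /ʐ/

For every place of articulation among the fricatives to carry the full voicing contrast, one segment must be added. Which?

/ʂ/

place of articulation  voiceless  voiced  
retroflex         —         ʐ       
pharyngeal        ħ         ʕ       
glottal           h         ɦ       
The retroflex row has no voiceless member, so the gap is the voiceless retroflex fricative /ʂ/.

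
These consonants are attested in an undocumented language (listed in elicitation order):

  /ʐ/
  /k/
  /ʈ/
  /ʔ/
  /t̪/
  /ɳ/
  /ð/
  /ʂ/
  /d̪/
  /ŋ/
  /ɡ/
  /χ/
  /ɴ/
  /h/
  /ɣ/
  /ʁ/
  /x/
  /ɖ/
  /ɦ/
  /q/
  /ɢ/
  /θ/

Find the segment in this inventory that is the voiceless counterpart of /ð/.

/θ/

/ð/ is a voiced dental fricative.
The voiceless counterpart is a voiceless dental fricative — in this inventory, /θ/.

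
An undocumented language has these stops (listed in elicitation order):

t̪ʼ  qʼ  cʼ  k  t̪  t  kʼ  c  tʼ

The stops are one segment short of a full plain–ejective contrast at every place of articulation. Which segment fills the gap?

dental: plain /t̪/, ejective /t̪ʼ/.
alveolar: plain /t/, ejective /tʼ/.
palatal: plain /c/, ejective /cʼ/.
velar: plain /k/, ejective /kʼ/.
uvular: plain —, ejective /qʼ/.
The uvular row has no plain member, so the gap is the plain uvular stop /q/.

/q/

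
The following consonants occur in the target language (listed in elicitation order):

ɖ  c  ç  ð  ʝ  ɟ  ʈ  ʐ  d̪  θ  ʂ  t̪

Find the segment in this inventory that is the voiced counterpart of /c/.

/c/ is a voiceless palatal stop.
The voiced counterpart is a voiced palatal stop — in this inventory, /ɟ/.

/ɟ/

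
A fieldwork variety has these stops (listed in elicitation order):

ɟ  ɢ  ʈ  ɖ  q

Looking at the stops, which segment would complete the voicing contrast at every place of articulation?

Voiceless: /ʈ/ (retroflex), /q/ (uvular).
Voiced: /ɖ/ (retroflex), /ɟ/ (palatal), /ɢ/ (uvular).
The palatal row has no voiceless member, so the gap is the voiceless palatal stop /c/.

/c/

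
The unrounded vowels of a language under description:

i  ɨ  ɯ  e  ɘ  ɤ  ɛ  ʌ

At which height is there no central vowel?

height            front     central   back    
high              i         ɨ         ɯ       
high-mid          e         ɘ         ɤ       
low-mid           ɛ         —         ʌ       
Every height has a central member except low-mid, where /ɜ/ would be expected.

low-mid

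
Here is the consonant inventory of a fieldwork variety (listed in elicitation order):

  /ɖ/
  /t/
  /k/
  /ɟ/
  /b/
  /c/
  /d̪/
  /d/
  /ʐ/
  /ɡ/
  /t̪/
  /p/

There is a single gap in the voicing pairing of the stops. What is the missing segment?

place of articulation  voiceless  voiced  
bilabial          p         b       
dental            t̪        d̪      
alveolar          t         d       
retroflex         —         ɖ       
palatal           c         ɟ       
velar             k         ɡ       
The retroflex row has no voiceless member, so the gap is the voiceless retroflex stop /ʈ/.

/ʈ/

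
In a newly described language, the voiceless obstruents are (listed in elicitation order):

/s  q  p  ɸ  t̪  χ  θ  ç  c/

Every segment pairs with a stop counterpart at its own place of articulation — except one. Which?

/s/

Bilabial: /p/ ~ /ɸ/
Dental: /t̪/ ~ /θ/
Palatal: /c/ ~ /ç/
Uvular: /q/ ~ /χ/
Alveolar: only /s/ (fricative); no stop partner.
So /s/ is the unpaired segment.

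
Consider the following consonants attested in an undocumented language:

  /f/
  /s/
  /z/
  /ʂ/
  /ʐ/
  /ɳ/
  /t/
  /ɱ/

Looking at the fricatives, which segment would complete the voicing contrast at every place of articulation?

/v/

place of articulation  voiceless  voiced  
labiodental       f         —       
alveolar          s         z       
retroflex         ʂ         ʐ       
The labiodental row has no voiced member, so the gap is the voiced labiodental fricative /v/.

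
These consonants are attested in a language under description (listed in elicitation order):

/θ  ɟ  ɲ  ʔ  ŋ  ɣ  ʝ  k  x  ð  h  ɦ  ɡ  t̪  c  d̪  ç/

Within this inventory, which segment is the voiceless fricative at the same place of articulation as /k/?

/x/

/k/ is a voiceless velar stop.
The voiceless fricative at the same place is a voiceless velar fricative — in this inventory, /x/.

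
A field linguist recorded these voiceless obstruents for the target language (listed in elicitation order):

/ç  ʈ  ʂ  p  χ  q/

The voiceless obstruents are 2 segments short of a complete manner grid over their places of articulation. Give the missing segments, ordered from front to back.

/ɸ/, /c/

Stop: /p/ (bilabial), /ʈ/ (retroflex), /q/ (uvular).
Fricative: /ʂ/ (retroflex), /ç/ (palatal), /χ/ (uvular).
Gaps, from front to back: bilabial lacks fricative (/ɸ/); palatal lacks stop (/c/).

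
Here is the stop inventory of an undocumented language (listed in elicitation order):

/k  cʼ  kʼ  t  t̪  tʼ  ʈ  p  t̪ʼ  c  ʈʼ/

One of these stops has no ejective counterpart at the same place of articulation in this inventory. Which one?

Dental: /t̪/ ~ /t̪ʼ/
Alveolar: /t/ ~ /tʼ/
Retroflex: /ʈ/ ~ /ʈʼ/
Palatal: /c/ ~ /cʼ/
Velar: /k/ ~ /kʼ/
Bilabial: only /p/ (plain); no ejective partner.
So /p/ is the unpaired segment.

/p/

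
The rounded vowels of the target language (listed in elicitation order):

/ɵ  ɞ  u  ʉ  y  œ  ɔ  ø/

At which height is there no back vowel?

high-mid

high: front /y/, central /ʉ/, back /u/.
high-mid: front /ø/, central /ɵ/, back —.
low-mid: front /œ/, central /ɞ/, back /ɔ/.
Every height has a back member except high-mid, where /o/ would be expected.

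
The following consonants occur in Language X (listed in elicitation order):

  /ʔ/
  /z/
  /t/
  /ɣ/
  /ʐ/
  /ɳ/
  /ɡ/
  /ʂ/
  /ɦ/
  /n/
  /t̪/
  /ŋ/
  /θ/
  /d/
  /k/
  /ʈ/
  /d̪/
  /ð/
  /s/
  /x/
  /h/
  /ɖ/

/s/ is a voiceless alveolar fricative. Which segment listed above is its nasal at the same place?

/n/

The nasal at the same place is an alveolar nasal — in this inventory, /n/.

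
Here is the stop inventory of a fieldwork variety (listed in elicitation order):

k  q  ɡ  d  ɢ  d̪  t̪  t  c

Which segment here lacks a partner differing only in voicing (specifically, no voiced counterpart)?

Dental: /t̪/ ~ /d̪/
Alveolar: /t/ ~ /d/
Velar: /k/ ~ /ɡ/
Uvular: /q/ ~ /ɢ/
Palatal: only /c/ (voiceless); no voiced partner.
So /c/ is the unpaired segment.

/c/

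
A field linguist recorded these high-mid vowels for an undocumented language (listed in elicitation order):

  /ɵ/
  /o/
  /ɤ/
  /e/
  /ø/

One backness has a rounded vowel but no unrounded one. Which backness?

central

backness          unrounded  rounded 
front             e         ø       
central           —         ɵ       
back              ɤ         o       
Every backness has an unrounded member except central, where /ɘ/ would be expected.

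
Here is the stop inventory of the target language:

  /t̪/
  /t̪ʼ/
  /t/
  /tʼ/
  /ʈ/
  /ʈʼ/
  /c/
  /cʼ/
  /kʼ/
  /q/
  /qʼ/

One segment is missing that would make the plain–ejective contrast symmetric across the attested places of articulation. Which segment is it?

dental: plain /t̪/, ejective /t̪ʼ/.
alveolar: plain /t/, ejective /tʼ/.
retroflex: plain /ʈ/, ejective /ʈʼ/.
palatal: plain /c/, ejective /cʼ/.
velar: plain —, ejective /kʼ/.
uvular: plain /q/, ejective /qʼ/.
The velar row has no plain member, so the gap is the plain velar stop /k/.

/k/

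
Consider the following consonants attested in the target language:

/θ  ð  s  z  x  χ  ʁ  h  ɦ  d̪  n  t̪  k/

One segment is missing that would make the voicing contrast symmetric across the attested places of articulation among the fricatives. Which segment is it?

/ɣ/

dental: voiceless /θ/, voiced /ð/.
alveolar: voiceless /s/, voiced /z/.
velar: voiceless /x/, voiced —.
uvular: voiceless /χ/, voiced /ʁ/.
glottal: voiceless /h/, voiced /ɦ/.
The velar row has no voiced member, so the gap is the voiced velar fricative /ɣ/.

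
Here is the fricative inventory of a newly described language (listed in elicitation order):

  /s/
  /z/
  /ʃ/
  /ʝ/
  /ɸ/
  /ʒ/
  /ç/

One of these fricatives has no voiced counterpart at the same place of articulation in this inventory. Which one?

Alveolar: /s/ ~ /z/
Postalveolar: /ʃ/ ~ /ʒ/
Palatal: /ç/ ~ /ʝ/
Bilabial: only /ɸ/ (voiceless); no voiced partner.
So /ɸ/ is the unpaired segment.

/ɸ/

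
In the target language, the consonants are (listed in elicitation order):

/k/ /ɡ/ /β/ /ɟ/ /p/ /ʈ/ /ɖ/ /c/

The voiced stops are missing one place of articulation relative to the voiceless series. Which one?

Voiceless: /p/ (bilabial), /ʈ/ (retroflex), /c/ (palatal), /k/ (velar).
Voiced: /ɖ/ (retroflex), /ɟ/ (palatal), /ɡ/ (velar).
Every place of articulation has a voiced member except bilabial, where /b/ would be expected.

bilabial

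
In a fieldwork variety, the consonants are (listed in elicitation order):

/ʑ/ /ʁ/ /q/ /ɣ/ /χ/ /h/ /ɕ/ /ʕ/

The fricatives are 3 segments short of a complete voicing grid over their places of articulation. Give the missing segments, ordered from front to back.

/x/, /ħ/, /ɦ/

Voiceless: /ɕ/ (alveolo-palatal), /χ/ (uvular), /h/ (glottal).
Voiced: /ʑ/ (alveolo-palatal), /ɣ/ (velar), /ʁ/ (uvular), /ʕ/ (pharyngeal).
Gaps, from front to back: velar lacks voiceless (/x/); pharyngeal lacks voiceless (/ħ/); glottal lacks voiced (/ɦ/).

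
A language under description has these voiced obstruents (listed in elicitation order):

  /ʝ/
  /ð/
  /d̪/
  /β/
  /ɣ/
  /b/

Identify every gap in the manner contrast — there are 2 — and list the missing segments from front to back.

Stop: /b/ (bilabial), /d̪/ (dental).
Fricative: /β/ (bilabial), /ð/ (dental), /ʝ/ (palatal), /ɣ/ (velar).
Gaps, from front to back: palatal lacks stop (/ɟ/); velar lacks stop (/ɡ/).

/ɟ/, /ɡ/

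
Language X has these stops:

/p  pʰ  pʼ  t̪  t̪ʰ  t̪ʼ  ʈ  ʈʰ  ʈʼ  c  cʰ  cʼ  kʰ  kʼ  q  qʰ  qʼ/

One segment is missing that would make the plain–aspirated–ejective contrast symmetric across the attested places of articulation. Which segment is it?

/k/

bilabial: plain /p/, aspirated /pʰ/, ejective /pʼ/.
dental: plain /t̪/, aspirated /t̪ʰ/, ejective /t̪ʼ/.
retroflex: plain /ʈ/, aspirated /ʈʰ/, ejective /ʈʼ/.
palatal: plain /c/, aspirated /cʰ/, ejective /cʼ/.
velar: plain —, aspirated /kʰ/, ejective /kʼ/.
uvular: plain /q/, aspirated /qʰ/, ejective /qʼ/.
The velar row has no plain member, so the gap is the plain velar stop /k/.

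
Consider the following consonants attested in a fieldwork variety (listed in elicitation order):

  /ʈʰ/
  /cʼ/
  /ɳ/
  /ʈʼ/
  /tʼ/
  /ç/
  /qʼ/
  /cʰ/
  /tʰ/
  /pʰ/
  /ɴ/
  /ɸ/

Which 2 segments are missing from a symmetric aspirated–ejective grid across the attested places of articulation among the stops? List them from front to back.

place of articulation  aspirated  ejective
bilabial          pʰ        —       
alveolar          tʰ        tʼ      
retroflex         ʈʰ        ʈʼ      
palatal           cʰ        cʼ      
uvular            —         qʼ      
Gaps, from front to back: bilabial lacks ejective (/pʼ/); uvular lacks aspirated (/qʰ/).

/pʼ/, /qʰ/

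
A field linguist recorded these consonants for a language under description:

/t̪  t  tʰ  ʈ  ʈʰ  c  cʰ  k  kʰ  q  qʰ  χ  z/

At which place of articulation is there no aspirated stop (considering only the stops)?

dental

dental: plain /t̪/, aspirated —.
alveolar: plain /t/, aspirated /tʰ/.
retroflex: plain /ʈ/, aspirated /ʈʰ/.
palatal: plain /c/, aspirated /cʰ/.
velar: plain /k/, aspirated /kʰ/.
uvular: plain /q/, aspirated /qʰ/.
Every place of articulation has an aspirated member except dental, where /t̪ʰ/ would be expected.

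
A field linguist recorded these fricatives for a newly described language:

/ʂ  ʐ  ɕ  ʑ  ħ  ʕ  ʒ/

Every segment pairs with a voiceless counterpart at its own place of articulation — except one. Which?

/ʒ/

Retroflex: /ʂ/ ~ /ʐ/
Alveolo-palatal: /ɕ/ ~ /ʑ/
Pharyngeal: /ħ/ ~ /ʕ/
Postalveolar: only /ʒ/ (voiced); no voiceless partner.
So /ʒ/ is the unpaired segment.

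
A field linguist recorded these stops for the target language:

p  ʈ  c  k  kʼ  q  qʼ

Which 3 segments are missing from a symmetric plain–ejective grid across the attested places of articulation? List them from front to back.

place of articulation  plain     ejective
bilabial          p         —       
retroflex         ʈ         —       
palatal           c         —       
velar             k         kʼ      
uvular            q         qʼ      
Gaps, from front to back: bilabial lacks ejective (/pʼ/); retroflex lacks ejective (/ʈʼ/); palatal lacks ejective (/cʼ/).

/pʼ/, /ʈʼ/, /cʼ/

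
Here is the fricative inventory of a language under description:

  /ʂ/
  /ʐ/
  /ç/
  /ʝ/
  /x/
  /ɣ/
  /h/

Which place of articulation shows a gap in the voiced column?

retroflex: voiceless /ʂ/, voiced /ʐ/.
palatal: voiceless /ç/, voiced /ʝ/.
velar: voiceless /x/, voiced /ɣ/.
glottal: voiceless /h/, voiced —.
Every place of articulation has a voiced member except glottal, where /ɦ/ would be expected.

glottal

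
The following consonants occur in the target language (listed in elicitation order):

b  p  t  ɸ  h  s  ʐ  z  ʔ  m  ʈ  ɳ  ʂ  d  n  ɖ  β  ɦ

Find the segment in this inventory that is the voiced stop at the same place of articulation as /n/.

/d/

/n/ is an alveolar nasal.
The voiced stop at the same place is a voiced alveolar stop — in this inventory, /d/.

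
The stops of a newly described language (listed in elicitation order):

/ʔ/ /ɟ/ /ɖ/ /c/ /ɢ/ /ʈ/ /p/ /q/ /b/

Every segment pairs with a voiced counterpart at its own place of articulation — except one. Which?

Bilabial: /p/ ~ /b/
Retroflex: /ʈ/ ~ /ɖ/
Palatal: /c/ ~ /ɟ/
Uvular: /q/ ~ /ɢ/
Glottal: only /ʔ/ (voiceless); no voiced partner.
So /ʔ/ is the unpaired segment.

/ʔ/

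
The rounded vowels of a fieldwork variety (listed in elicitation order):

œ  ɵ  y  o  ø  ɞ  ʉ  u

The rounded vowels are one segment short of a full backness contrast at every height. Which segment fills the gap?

/ɔ/

height            front     central   back    
high              y         ʉ         u       
high-mid          ø         ɵ         o       
low-mid           œ         ɞ         —       
The low-mid row has no back member, so the gap is the low-mid back rounded vowel /ɔ/.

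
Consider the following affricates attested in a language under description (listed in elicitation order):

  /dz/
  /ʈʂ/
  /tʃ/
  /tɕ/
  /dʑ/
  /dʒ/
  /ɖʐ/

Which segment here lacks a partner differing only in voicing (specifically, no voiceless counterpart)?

Postalveolar: /tʃ/ ~ /dʒ/
Retroflex: /ʈʂ/ ~ /ɖʐ/
Alveolo-palatal: /tɕ/ ~ /dʑ/
Alveolar: only /dz/ (voiced); no voiceless partner.
So /dz/ is the unpaired segment.

/dz/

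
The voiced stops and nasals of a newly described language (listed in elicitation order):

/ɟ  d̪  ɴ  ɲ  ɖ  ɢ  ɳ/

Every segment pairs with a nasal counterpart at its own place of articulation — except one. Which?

Retroflex: /ɖ/ ~ /ɳ/
Palatal: /ɟ/ ~ /ɲ/
Uvular: /ɢ/ ~ /ɴ/
Dental: only /d̪/ (oral stop); no nasal partner.
So /d̪/ is the unpaired segment.

/d̪/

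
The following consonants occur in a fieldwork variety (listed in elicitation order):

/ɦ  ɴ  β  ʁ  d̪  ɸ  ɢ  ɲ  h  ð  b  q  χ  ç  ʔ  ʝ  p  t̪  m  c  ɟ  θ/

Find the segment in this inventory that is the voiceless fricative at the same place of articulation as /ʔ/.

/h/

/ʔ/ is a voiceless glottal stop.
The voiceless fricative at the same place is a voiceless glottal fricative — in this inventory, /h/.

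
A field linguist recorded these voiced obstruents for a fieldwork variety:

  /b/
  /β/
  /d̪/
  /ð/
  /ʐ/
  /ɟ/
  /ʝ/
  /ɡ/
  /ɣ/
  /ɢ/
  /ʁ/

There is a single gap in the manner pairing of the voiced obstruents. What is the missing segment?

/ɖ/

place of articulation  stop      fricative
bilabial          b         β       
dental            d̪        ð       
retroflex         —         ʐ       
palatal           ɟ         ʝ       
velar             ɡ         ɣ       
uvular            ɢ         ʁ       
The retroflex row has no stop member, so the gap is the retroflex stop /ɖ/.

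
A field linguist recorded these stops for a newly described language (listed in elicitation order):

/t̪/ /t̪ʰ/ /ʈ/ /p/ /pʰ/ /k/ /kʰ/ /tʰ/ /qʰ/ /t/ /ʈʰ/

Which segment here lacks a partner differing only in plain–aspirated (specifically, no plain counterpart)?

Bilabial: /p/ ~ /pʰ/
Dental: /t̪/ ~ /t̪ʰ/
Alveolar: /t/ ~ /tʰ/
Retroflex: /ʈ/ ~ /ʈʰ/
Velar: /k/ ~ /kʰ/
Uvular: only /qʰ/ (aspirated); no plain partner.
So /qʰ/ is the unpaired segment.

/qʰ/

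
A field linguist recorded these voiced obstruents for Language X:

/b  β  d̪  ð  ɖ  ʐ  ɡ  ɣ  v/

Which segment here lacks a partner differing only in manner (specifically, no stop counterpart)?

/v/

Bilabial: /b/ ~ /β/
Dental: /d̪/ ~ /ð/
Retroflex: /ɖ/ ~ /ʐ/
Velar: /ɡ/ ~ /ɣ/
Labiodental: only /v/ (fricative); no stop partner.
So /v/ is the unpaired segment.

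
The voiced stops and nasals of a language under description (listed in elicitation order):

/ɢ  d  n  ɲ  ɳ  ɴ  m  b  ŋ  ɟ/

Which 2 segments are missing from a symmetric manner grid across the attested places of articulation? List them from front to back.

/ɖ/, /ɡ/

bilabial: oral stop /b/, nasal /m/.
alveolar: oral stop /d/, nasal /n/.
retroflex: oral stop —, nasal /ɳ/.
palatal: oral stop /ɟ/, nasal /ɲ/.
velar: oral stop —, nasal /ŋ/.
uvular: oral stop /ɢ/, nasal /ɴ/.
Gaps, from front to back: retroflex lacks oral stop (/ɖ/); velar lacks oral stop (/ɡ/).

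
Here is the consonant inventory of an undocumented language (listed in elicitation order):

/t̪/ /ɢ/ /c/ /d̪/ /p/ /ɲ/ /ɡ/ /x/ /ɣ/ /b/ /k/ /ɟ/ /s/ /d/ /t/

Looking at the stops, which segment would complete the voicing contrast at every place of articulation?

Voiceless: /p/ (bilabial), /t̪/ (dental), /t/ (alveolar), /c/ (palatal), /k/ (velar).
Voiced: /b/ (bilabial), /d̪/ (dental), /d/ (alveolar), /ɟ/ (palatal), /ɡ/ (velar), /ɢ/ (uvular).
The uvular row has no voiceless member, so the gap is the voiceless uvular stop /q/.

/q/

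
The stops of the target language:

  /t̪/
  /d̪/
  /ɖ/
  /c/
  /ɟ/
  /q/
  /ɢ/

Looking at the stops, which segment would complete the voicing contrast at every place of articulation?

/ʈ/

place of articulation  voiceless  voiced  
dental            t̪        d̪      
retroflex         —         ɖ       
palatal           c         ɟ       
uvular            q         ɢ       
The retroflex row has no voiceless member, so the gap is the voiceless retroflex stop /ʈ/.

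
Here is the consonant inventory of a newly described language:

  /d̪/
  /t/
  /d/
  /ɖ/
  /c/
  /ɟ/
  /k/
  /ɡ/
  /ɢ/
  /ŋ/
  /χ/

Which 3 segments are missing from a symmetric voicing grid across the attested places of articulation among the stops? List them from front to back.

/t̪/, /ʈ/, /q/

dental: voiceless —, voiced /d̪/.
alveolar: voiceless /t/, voiced /d/.
retroflex: voiceless —, voiced /ɖ/.
palatal: voiceless /c/, voiced /ɟ/.
velar: voiceless /k/, voiced /ɡ/.
uvular: voiceless —, voiced /ɢ/.
Gaps, from front to back: dental lacks voiceless (/t̪/); retroflex lacks voiceless (/ʈ/); uvular lacks voiceless (/q/).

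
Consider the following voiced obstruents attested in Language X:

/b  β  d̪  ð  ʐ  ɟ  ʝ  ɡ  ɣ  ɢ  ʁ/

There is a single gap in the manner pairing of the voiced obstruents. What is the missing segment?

bilabial: stop /b/, fricative /β/.
dental: stop /d̪/, fricative /ð/.
retroflex: stop —, fricative /ʐ/.
palatal: stop /ɟ/, fricative /ʝ/.
velar: stop /ɡ/, fricative /ɣ/.
uvular: stop /ɢ/, fricative /ʁ/.
The retroflex row has no stop member, so the gap is the retroflex stop /ɖ/.

/ɖ/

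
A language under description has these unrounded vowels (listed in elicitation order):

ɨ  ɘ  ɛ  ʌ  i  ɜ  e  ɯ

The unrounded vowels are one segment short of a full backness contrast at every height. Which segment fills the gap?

/ɤ/

Front: /i/ (high), /e/ (high-mid), /ɛ/ (low-mid).
Central: /ɨ/ (high), /ɘ/ (high-mid), /ɜ/ (low-mid).
Back: /ɯ/ (high), /ʌ/ (low-mid).
The high-mid row has no back member, so the gap is the high-mid back unrounded vowel /ɤ/.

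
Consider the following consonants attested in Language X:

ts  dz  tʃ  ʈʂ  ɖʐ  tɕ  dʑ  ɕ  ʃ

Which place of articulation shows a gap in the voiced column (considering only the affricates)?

postalveolar

place of articulation  voiceless  voiced  
alveolar          ts        dz      
postalveolar      tʃ        —       
retroflex         ʈʂ        ɖʐ      
alveolo-palatal   tɕ        dʑ      
Every place of articulation has a voiced member except postalveolar, where /dʒ/ would be expected.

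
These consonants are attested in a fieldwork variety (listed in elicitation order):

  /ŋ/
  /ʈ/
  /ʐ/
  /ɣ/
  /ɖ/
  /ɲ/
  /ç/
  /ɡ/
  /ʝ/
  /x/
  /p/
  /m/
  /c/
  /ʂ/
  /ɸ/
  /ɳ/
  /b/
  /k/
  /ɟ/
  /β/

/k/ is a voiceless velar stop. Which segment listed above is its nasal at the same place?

/ŋ/

The nasal at the same place is a velar nasal — in this inventory, /ŋ/.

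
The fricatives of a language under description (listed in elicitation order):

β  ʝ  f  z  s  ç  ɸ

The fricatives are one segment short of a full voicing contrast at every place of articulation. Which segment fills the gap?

Voiceless: /ɸ/ (bilabial), /f/ (labiodental), /s/ (alveolar), /ç/ (palatal).
Voiced: /β/ (bilabial), /z/ (alveolar), /ʝ/ (palatal).
The labiodental row has no voiced member, so the gap is the voiced labiodental fricative /v/.

/v/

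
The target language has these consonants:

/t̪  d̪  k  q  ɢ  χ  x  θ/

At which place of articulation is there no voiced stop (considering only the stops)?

Voiceless: /t̪/ (dental), /k/ (velar), /q/ (uvular).
Voiced: /d̪/ (dental), /ɢ/ (uvular).
Every place of articulation has a voiced member except velar, where /ɡ/ would be expected.

velar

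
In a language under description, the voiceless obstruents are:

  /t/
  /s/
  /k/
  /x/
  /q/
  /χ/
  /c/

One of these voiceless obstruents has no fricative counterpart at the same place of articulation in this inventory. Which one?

/c/

Alveolar: /t/ ~ /s/
Velar: /k/ ~ /x/
Uvular: /q/ ~ /χ/
Palatal: only /c/ (stop); no fricative partner.
So /c/ is the unpaired segment.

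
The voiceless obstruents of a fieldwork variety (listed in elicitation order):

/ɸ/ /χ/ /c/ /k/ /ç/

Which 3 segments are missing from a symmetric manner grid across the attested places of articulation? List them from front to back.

/p/, /x/, /q/

bilabial: stop —, fricative /ɸ/.
palatal: stop /c/, fricative /ç/.
velar: stop /k/, fricative —.
uvular: stop —, fricative /χ/.
Gaps, from front to back: bilabial lacks stop (/p/); velar lacks fricative (/x/); uvular lacks stop (/q/).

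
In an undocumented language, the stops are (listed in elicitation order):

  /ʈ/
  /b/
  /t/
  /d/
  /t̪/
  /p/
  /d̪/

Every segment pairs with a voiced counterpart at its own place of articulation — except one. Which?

/ʈ/

Bilabial: /p/ ~ /b/
Dental: /t̪/ ~ /d̪/
Alveolar: /t/ ~ /d/
Retroflex: only /ʈ/ (voiceless); no voiced partner.
So /ʈ/ is the unpaired segment.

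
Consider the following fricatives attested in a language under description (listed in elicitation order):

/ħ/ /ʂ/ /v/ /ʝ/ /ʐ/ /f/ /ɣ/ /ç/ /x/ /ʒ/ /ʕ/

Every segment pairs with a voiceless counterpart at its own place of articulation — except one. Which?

/ʒ/

Labiodental: /f/ ~ /v/
Retroflex: /ʂ/ ~ /ʐ/
Palatal: /ç/ ~ /ʝ/
Velar: /x/ ~ /ɣ/
Pharyngeal: /ħ/ ~ /ʕ/
Postalveolar: only /ʒ/ (voiced); no voiceless partner.
So /ʒ/ is the unpaired segment.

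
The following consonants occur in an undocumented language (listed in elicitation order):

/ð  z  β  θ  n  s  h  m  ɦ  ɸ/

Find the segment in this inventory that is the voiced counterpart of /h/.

/h/ is a voiceless glottal fricative.
The voiced counterpart is a voiced glottal fricative — in this inventory, /ɦ/.

/ɦ/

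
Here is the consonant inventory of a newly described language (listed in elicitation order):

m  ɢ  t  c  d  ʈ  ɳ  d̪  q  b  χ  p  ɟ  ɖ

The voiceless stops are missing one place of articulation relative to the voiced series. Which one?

dental

place of articulation  voiceless  voiced  
bilabial          p         b       
dental            —         d̪      
alveolar          t         d       
retroflex         ʈ         ɖ       
palatal           c         ɟ       
uvular            q         ɢ       
Every place of articulation has a voiceless member except dental, where /t̪/ would be expected.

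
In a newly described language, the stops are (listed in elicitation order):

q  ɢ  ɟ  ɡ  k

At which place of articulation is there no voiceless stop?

palatal: voiceless —, voiced /ɟ/.
velar: voiceless /k/, voiced /ɡ/.
uvular: voiceless /q/, voiced /ɢ/.
Every place of articulation has a voiceless member except palatal, where /c/ would be expected.

palatal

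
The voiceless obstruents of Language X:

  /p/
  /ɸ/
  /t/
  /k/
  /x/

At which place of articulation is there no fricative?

Stop: /p/ (bilabial), /t/ (alveolar), /k/ (velar).
Fricative: /ɸ/ (bilabial), /x/ (velar).
Every place of articulation has a fricative member except alveolar, where /s/ would be expected.

alveolar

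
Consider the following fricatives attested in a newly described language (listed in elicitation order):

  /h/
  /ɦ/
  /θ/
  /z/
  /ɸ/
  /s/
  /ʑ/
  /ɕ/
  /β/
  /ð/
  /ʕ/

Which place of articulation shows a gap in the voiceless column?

place of articulation  voiceless  voiced  
bilabial          ɸ         β       
dental            θ         ð       
alveolar          s         z       
alveolo-palatal   ɕ         ʑ       
pharyngeal        —         ʕ       
glottal           h         ɦ       
Every place of articulation has a voiceless member except pharyngeal, where /ħ/ would be expected.

pharyngeal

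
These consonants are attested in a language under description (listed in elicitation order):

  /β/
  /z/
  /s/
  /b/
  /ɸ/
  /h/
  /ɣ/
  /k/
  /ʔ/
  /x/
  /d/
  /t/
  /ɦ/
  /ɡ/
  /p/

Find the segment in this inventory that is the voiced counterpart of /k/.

/ɡ/

/k/ is a voiceless velar stop.
The voiced counterpart is a voiced velar stop — in this inventory, /ɡ/.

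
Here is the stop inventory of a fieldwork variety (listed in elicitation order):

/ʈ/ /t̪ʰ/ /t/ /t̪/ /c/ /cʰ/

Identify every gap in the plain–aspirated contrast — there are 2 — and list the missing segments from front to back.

/tʰ/, /ʈʰ/

Plain: /t̪/ (dental), /t/ (alveolar), /ʈ/ (retroflex), /c/ (palatal).
Aspirated: /t̪ʰ/ (dental), /cʰ/ (palatal).
Gaps, from front to back: alveolar lacks aspirated (/tʰ/); retroflex lacks aspirated (/ʈʰ/).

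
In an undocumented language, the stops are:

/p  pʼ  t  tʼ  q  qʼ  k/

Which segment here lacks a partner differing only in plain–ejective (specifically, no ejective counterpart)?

/k/

Bilabial: /p/ ~ /pʼ/
Alveolar: /t/ ~ /tʼ/
Uvular: /q/ ~ /qʼ/
Velar: only /k/ (plain); no ejective partner.
So /k/ is the unpaired segment.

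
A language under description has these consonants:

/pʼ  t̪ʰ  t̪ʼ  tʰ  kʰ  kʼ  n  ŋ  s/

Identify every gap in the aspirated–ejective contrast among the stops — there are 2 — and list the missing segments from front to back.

Aspirated: /t̪ʰ/ (dental), /tʰ/ (alveolar), /kʰ/ (velar).
Ejective: /pʼ/ (bilabial), /t̪ʼ/ (dental), /kʼ/ (velar).
Gaps, from front to back: bilabial lacks aspirated (/pʰ/); alveolar lacks ejective (/tʼ/).

/pʰ/, /tʼ/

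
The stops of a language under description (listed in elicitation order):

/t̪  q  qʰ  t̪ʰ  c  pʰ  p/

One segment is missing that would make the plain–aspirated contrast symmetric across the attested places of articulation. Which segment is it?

bilabial: plain /p/, aspirated /pʰ/.
dental: plain /t̪/, aspirated /t̪ʰ/.
palatal: plain /c/, aspirated —.
uvular: plain /q/, aspirated /qʰ/.
The palatal row has no aspirated member, so the gap is the aspirated palatal stop /cʰ/.

/cʰ/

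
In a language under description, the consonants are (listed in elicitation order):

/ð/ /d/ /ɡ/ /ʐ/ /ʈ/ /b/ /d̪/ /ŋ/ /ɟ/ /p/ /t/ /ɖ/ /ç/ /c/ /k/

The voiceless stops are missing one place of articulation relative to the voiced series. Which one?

dental

Voiceless: /p/ (bilabial), /t/ (alveolar), /ʈ/ (retroflex), /c/ (palatal), /k/ (velar).
Voiced: /b/ (bilabial), /d̪/ (dental), /d/ (alveolar), /ɖ/ (retroflex), /ɟ/ (palatal), /ɡ/ (velar).
Every place of articulation has a voiceless member except dental, where /t̪/ would be expected.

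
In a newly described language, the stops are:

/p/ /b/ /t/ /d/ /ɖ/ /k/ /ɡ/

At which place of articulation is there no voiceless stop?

bilabial: voiceless /p/, voiced /b/.
alveolar: voiceless /t/, voiced /d/.
retroflex: voiceless —, voiced /ɖ/.
velar: voiceless /k/, voiced /ɡ/.
Every place of articulation has a voiceless member except retroflex, where /ʈ/ would be expected.

retroflex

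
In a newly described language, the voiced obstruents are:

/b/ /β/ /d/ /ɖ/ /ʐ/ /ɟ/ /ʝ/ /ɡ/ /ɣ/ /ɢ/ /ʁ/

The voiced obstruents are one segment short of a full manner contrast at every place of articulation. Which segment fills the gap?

/z/

Stop: /b/ (bilabial), /d/ (alveolar), /ɖ/ (retroflex), /ɟ/ (palatal), /ɡ/ (velar), /ɢ/ (uvular).
Fricative: /β/ (bilabial), /ʐ/ (retroflex), /ʝ/ (palatal), /ɣ/ (velar), /ʁ/ (uvular).
The alveolar row has no fricative member, so the gap is the alveolar fricative /z/.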